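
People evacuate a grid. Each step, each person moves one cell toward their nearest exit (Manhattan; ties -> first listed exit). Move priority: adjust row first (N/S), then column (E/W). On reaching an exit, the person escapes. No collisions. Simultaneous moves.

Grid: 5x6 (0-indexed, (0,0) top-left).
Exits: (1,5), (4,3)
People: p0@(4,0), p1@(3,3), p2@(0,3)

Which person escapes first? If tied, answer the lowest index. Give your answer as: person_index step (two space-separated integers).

Answer: 1 1

Derivation:
Step 1: p0:(4,0)->(4,1) | p1:(3,3)->(4,3)->EXIT | p2:(0,3)->(1,3)
Step 2: p0:(4,1)->(4,2) | p1:escaped | p2:(1,3)->(1,4)
Step 3: p0:(4,2)->(4,3)->EXIT | p1:escaped | p2:(1,4)->(1,5)->EXIT
Exit steps: [3, 1, 3]
First to escape: p1 at step 1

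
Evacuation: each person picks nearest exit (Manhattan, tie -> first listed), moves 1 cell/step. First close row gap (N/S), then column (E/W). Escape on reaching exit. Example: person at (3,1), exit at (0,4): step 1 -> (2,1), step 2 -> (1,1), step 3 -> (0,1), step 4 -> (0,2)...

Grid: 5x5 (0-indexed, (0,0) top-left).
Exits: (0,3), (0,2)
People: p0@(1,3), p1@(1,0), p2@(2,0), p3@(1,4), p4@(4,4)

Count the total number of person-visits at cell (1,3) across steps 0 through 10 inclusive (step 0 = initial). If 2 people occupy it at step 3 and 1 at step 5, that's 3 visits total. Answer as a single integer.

Answer: 1

Derivation:
Step 0: p0@(1,3) p1@(1,0) p2@(2,0) p3@(1,4) p4@(4,4) -> at (1,3): 1 [p0], cum=1
Step 1: p0@ESC p1@(0,0) p2@(1,0) p3@(0,4) p4@(3,4) -> at (1,3): 0 [-], cum=1
Step 2: p0@ESC p1@(0,1) p2@(0,0) p3@ESC p4@(2,4) -> at (1,3): 0 [-], cum=1
Step 3: p0@ESC p1@ESC p2@(0,1) p3@ESC p4@(1,4) -> at (1,3): 0 [-], cum=1
Step 4: p0@ESC p1@ESC p2@ESC p3@ESC p4@(0,4) -> at (1,3): 0 [-], cum=1
Step 5: p0@ESC p1@ESC p2@ESC p3@ESC p4@ESC -> at (1,3): 0 [-], cum=1
Total visits = 1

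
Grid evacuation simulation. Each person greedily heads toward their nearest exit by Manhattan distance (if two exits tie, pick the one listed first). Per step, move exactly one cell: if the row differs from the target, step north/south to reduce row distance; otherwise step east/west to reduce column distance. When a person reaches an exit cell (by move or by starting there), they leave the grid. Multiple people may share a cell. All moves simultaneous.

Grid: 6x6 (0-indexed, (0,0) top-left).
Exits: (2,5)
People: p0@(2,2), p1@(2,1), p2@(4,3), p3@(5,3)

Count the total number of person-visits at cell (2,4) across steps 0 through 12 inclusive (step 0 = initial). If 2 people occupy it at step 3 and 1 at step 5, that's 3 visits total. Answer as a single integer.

Step 0: p0@(2,2) p1@(2,1) p2@(4,3) p3@(5,3) -> at (2,4): 0 [-], cum=0
Step 1: p0@(2,3) p1@(2,2) p2@(3,3) p3@(4,3) -> at (2,4): 0 [-], cum=0
Step 2: p0@(2,4) p1@(2,3) p2@(2,3) p3@(3,3) -> at (2,4): 1 [p0], cum=1
Step 3: p0@ESC p1@(2,4) p2@(2,4) p3@(2,3) -> at (2,4): 2 [p1,p2], cum=3
Step 4: p0@ESC p1@ESC p2@ESC p3@(2,4) -> at (2,4): 1 [p3], cum=4
Step 5: p0@ESC p1@ESC p2@ESC p3@ESC -> at (2,4): 0 [-], cum=4
Total visits = 4

Answer: 4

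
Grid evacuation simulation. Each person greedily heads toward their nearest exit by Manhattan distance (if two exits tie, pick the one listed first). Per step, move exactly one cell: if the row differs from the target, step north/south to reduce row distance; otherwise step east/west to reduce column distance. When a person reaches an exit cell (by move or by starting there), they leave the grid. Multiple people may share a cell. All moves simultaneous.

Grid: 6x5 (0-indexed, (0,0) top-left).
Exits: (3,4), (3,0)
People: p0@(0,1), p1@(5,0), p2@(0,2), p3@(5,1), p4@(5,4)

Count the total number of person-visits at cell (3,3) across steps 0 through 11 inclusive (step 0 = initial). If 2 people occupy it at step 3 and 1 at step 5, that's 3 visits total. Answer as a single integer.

Answer: 1

Derivation:
Step 0: p0@(0,1) p1@(5,0) p2@(0,2) p3@(5,1) p4@(5,4) -> at (3,3): 0 [-], cum=0
Step 1: p0@(1,1) p1@(4,0) p2@(1,2) p3@(4,1) p4@(4,4) -> at (3,3): 0 [-], cum=0
Step 2: p0@(2,1) p1@ESC p2@(2,2) p3@(3,1) p4@ESC -> at (3,3): 0 [-], cum=0
Step 3: p0@(3,1) p1@ESC p2@(3,2) p3@ESC p4@ESC -> at (3,3): 0 [-], cum=0
Step 4: p0@ESC p1@ESC p2@(3,3) p3@ESC p4@ESC -> at (3,3): 1 [p2], cum=1
Step 5: p0@ESC p1@ESC p2@ESC p3@ESC p4@ESC -> at (3,3): 0 [-], cum=1
Total visits = 1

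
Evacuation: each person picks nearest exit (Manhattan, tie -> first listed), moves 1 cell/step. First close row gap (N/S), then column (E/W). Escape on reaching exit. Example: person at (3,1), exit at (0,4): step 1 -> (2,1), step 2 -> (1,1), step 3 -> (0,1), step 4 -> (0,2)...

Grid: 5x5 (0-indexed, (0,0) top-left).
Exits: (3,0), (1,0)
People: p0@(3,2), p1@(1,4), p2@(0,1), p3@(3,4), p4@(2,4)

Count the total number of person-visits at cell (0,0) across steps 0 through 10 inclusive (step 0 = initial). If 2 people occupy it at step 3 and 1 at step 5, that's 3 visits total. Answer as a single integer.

Step 0: p0@(3,2) p1@(1,4) p2@(0,1) p3@(3,4) p4@(2,4) -> at (0,0): 0 [-], cum=0
Step 1: p0@(3,1) p1@(1,3) p2@(1,1) p3@(3,3) p4@(3,4) -> at (0,0): 0 [-], cum=0
Step 2: p0@ESC p1@(1,2) p2@ESC p3@(3,2) p4@(3,3) -> at (0,0): 0 [-], cum=0
Step 3: p0@ESC p1@(1,1) p2@ESC p3@(3,1) p4@(3,2) -> at (0,0): 0 [-], cum=0
Step 4: p0@ESC p1@ESC p2@ESC p3@ESC p4@(3,1) -> at (0,0): 0 [-], cum=0
Step 5: p0@ESC p1@ESC p2@ESC p3@ESC p4@ESC -> at (0,0): 0 [-], cum=0
Total visits = 0

Answer: 0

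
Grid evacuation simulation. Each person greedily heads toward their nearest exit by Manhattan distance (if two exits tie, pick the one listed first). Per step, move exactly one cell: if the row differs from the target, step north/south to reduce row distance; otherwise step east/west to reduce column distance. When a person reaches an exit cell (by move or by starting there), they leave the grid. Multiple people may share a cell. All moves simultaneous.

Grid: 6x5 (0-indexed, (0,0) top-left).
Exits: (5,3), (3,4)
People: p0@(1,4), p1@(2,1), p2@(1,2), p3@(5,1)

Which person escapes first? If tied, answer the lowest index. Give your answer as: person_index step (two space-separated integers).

Step 1: p0:(1,4)->(2,4) | p1:(2,1)->(3,1) | p2:(1,2)->(2,2) | p3:(5,1)->(5,2)
Step 2: p0:(2,4)->(3,4)->EXIT | p1:(3,1)->(3,2) | p2:(2,2)->(3,2) | p3:(5,2)->(5,3)->EXIT
Step 3: p0:escaped | p1:(3,2)->(3,3) | p2:(3,2)->(3,3) | p3:escaped
Step 4: p0:escaped | p1:(3,3)->(3,4)->EXIT | p2:(3,3)->(3,4)->EXIT | p3:escaped
Exit steps: [2, 4, 4, 2]
First to escape: p0 at step 2

Answer: 0 2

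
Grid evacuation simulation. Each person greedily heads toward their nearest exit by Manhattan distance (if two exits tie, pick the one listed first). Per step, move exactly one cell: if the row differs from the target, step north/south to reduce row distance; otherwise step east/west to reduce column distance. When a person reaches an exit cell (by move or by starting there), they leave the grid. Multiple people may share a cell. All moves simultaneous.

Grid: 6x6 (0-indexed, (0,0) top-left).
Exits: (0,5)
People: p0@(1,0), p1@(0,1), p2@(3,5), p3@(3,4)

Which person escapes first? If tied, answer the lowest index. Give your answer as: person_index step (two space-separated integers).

Step 1: p0:(1,0)->(0,0) | p1:(0,1)->(0,2) | p2:(3,5)->(2,5) | p3:(3,4)->(2,4)
Step 2: p0:(0,0)->(0,1) | p1:(0,2)->(0,3) | p2:(2,5)->(1,5) | p3:(2,4)->(1,4)
Step 3: p0:(0,1)->(0,2) | p1:(0,3)->(0,4) | p2:(1,5)->(0,5)->EXIT | p3:(1,4)->(0,4)
Step 4: p0:(0,2)->(0,3) | p1:(0,4)->(0,5)->EXIT | p2:escaped | p3:(0,4)->(0,5)->EXIT
Step 5: p0:(0,3)->(0,4) | p1:escaped | p2:escaped | p3:escaped
Step 6: p0:(0,4)->(0,5)->EXIT | p1:escaped | p2:escaped | p3:escaped
Exit steps: [6, 4, 3, 4]
First to escape: p2 at step 3

Answer: 2 3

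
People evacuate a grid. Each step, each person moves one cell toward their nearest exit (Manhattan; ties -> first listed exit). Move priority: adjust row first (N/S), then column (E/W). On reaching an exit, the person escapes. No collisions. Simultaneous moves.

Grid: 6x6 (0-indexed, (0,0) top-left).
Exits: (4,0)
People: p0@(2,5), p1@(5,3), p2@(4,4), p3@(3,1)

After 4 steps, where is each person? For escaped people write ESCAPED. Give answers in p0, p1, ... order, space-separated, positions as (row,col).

Step 1: p0:(2,5)->(3,5) | p1:(5,3)->(4,3) | p2:(4,4)->(4,3) | p3:(3,1)->(4,1)
Step 2: p0:(3,5)->(4,5) | p1:(4,3)->(4,2) | p2:(4,3)->(4,2) | p3:(4,1)->(4,0)->EXIT
Step 3: p0:(4,5)->(4,4) | p1:(4,2)->(4,1) | p2:(4,2)->(4,1) | p3:escaped
Step 4: p0:(4,4)->(4,3) | p1:(4,1)->(4,0)->EXIT | p2:(4,1)->(4,0)->EXIT | p3:escaped

(4,3) ESCAPED ESCAPED ESCAPED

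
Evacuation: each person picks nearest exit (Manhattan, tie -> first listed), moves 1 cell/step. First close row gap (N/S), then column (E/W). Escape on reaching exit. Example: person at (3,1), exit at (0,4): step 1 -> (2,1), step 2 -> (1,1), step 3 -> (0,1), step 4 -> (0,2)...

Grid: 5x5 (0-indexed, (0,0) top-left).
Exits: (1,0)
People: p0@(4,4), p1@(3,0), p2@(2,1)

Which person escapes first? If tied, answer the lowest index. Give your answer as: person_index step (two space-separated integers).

Step 1: p0:(4,4)->(3,4) | p1:(3,0)->(2,0) | p2:(2,1)->(1,1)
Step 2: p0:(3,4)->(2,4) | p1:(2,0)->(1,0)->EXIT | p2:(1,1)->(1,0)->EXIT
Step 3: p0:(2,4)->(1,4) | p1:escaped | p2:escaped
Step 4: p0:(1,4)->(1,3) | p1:escaped | p2:escaped
Step 5: p0:(1,3)->(1,2) | p1:escaped | p2:escaped
Step 6: p0:(1,2)->(1,1) | p1:escaped | p2:escaped
Step 7: p0:(1,1)->(1,0)->EXIT | p1:escaped | p2:escaped
Exit steps: [7, 2, 2]
First to escape: p1 at step 2

Answer: 1 2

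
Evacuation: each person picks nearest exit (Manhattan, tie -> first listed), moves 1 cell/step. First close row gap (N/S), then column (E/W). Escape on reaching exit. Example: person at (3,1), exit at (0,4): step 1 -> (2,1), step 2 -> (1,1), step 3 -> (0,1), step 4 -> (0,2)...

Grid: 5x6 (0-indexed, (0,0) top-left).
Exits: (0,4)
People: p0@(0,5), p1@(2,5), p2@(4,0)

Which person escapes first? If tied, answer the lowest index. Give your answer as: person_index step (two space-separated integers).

Answer: 0 1

Derivation:
Step 1: p0:(0,5)->(0,4)->EXIT | p1:(2,5)->(1,5) | p2:(4,0)->(3,0)
Step 2: p0:escaped | p1:(1,5)->(0,5) | p2:(3,0)->(2,0)
Step 3: p0:escaped | p1:(0,5)->(0,4)->EXIT | p2:(2,0)->(1,0)
Step 4: p0:escaped | p1:escaped | p2:(1,0)->(0,0)
Step 5: p0:escaped | p1:escaped | p2:(0,0)->(0,1)
Step 6: p0:escaped | p1:escaped | p2:(0,1)->(0,2)
Step 7: p0:escaped | p1:escaped | p2:(0,2)->(0,3)
Step 8: p0:escaped | p1:escaped | p2:(0,3)->(0,4)->EXIT
Exit steps: [1, 3, 8]
First to escape: p0 at step 1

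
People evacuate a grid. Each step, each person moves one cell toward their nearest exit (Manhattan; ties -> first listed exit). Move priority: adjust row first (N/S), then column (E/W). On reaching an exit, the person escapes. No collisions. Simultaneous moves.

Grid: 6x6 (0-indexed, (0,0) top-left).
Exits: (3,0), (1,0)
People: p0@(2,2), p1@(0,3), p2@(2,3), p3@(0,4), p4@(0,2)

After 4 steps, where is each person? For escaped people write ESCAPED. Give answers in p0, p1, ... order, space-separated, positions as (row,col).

Step 1: p0:(2,2)->(3,2) | p1:(0,3)->(1,3) | p2:(2,3)->(3,3) | p3:(0,4)->(1,4) | p4:(0,2)->(1,2)
Step 2: p0:(3,2)->(3,1) | p1:(1,3)->(1,2) | p2:(3,3)->(3,2) | p3:(1,4)->(1,3) | p4:(1,2)->(1,1)
Step 3: p0:(3,1)->(3,0)->EXIT | p1:(1,2)->(1,1) | p2:(3,2)->(3,1) | p3:(1,3)->(1,2) | p4:(1,1)->(1,0)->EXIT
Step 4: p0:escaped | p1:(1,1)->(1,0)->EXIT | p2:(3,1)->(3,0)->EXIT | p3:(1,2)->(1,1) | p4:escaped

ESCAPED ESCAPED ESCAPED (1,1) ESCAPED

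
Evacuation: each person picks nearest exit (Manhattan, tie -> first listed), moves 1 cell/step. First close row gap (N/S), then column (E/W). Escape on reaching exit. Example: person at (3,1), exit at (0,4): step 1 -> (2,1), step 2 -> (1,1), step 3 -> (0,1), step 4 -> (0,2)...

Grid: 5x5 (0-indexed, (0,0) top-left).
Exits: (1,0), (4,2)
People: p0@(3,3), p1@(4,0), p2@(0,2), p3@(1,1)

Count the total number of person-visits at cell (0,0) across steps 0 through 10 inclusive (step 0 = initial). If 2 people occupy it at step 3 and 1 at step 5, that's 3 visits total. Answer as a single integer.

Answer: 0

Derivation:
Step 0: p0@(3,3) p1@(4,0) p2@(0,2) p3@(1,1) -> at (0,0): 0 [-], cum=0
Step 1: p0@(4,3) p1@(4,1) p2@(1,2) p3@ESC -> at (0,0): 0 [-], cum=0
Step 2: p0@ESC p1@ESC p2@(1,1) p3@ESC -> at (0,0): 0 [-], cum=0
Step 3: p0@ESC p1@ESC p2@ESC p3@ESC -> at (0,0): 0 [-], cum=0
Total visits = 0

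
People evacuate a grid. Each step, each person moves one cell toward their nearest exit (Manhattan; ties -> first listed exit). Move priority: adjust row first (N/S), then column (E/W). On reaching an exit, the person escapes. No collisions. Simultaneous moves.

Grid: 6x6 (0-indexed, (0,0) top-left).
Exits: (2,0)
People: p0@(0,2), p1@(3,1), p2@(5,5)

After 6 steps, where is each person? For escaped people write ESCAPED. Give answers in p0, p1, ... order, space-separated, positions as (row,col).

Step 1: p0:(0,2)->(1,2) | p1:(3,1)->(2,1) | p2:(5,5)->(4,5)
Step 2: p0:(1,2)->(2,2) | p1:(2,1)->(2,0)->EXIT | p2:(4,5)->(3,5)
Step 3: p0:(2,2)->(2,1) | p1:escaped | p2:(3,5)->(2,5)
Step 4: p0:(2,1)->(2,0)->EXIT | p1:escaped | p2:(2,5)->(2,4)
Step 5: p0:escaped | p1:escaped | p2:(2,4)->(2,3)
Step 6: p0:escaped | p1:escaped | p2:(2,3)->(2,2)

ESCAPED ESCAPED (2,2)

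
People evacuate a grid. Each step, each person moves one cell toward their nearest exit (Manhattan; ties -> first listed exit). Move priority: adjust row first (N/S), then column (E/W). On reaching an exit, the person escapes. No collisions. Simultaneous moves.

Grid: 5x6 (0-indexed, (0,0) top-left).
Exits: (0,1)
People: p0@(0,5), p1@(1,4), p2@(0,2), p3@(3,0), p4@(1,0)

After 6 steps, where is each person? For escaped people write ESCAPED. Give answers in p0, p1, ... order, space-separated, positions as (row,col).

Step 1: p0:(0,5)->(0,4) | p1:(1,4)->(0,4) | p2:(0,2)->(0,1)->EXIT | p3:(3,0)->(2,0) | p4:(1,0)->(0,0)
Step 2: p0:(0,4)->(0,3) | p1:(0,4)->(0,3) | p2:escaped | p3:(2,0)->(1,0) | p4:(0,0)->(0,1)->EXIT
Step 3: p0:(0,3)->(0,2) | p1:(0,3)->(0,2) | p2:escaped | p3:(1,0)->(0,0) | p4:escaped
Step 4: p0:(0,2)->(0,1)->EXIT | p1:(0,2)->(0,1)->EXIT | p2:escaped | p3:(0,0)->(0,1)->EXIT | p4:escaped

ESCAPED ESCAPED ESCAPED ESCAPED ESCAPED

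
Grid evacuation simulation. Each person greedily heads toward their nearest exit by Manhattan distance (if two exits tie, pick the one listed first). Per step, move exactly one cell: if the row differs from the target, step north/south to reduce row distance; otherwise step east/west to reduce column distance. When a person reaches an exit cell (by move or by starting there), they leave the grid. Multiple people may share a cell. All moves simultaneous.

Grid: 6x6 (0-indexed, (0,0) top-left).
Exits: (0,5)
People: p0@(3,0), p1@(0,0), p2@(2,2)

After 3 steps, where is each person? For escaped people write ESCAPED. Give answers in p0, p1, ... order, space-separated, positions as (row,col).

Step 1: p0:(3,0)->(2,0) | p1:(0,0)->(0,1) | p2:(2,2)->(1,2)
Step 2: p0:(2,0)->(1,0) | p1:(0,1)->(0,2) | p2:(1,2)->(0,2)
Step 3: p0:(1,0)->(0,0) | p1:(0,2)->(0,3) | p2:(0,2)->(0,3)

(0,0) (0,3) (0,3)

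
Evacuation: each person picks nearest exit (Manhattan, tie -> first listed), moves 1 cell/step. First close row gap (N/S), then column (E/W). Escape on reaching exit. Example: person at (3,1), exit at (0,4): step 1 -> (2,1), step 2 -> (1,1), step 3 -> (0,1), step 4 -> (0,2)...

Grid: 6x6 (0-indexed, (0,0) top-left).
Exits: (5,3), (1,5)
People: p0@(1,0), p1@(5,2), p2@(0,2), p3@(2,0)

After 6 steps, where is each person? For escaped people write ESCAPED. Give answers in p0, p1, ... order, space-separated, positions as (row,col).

Step 1: p0:(1,0)->(1,1) | p1:(5,2)->(5,3)->EXIT | p2:(0,2)->(1,2) | p3:(2,0)->(3,0)
Step 2: p0:(1,1)->(1,2) | p1:escaped | p2:(1,2)->(1,3) | p3:(3,0)->(4,0)
Step 3: p0:(1,2)->(1,3) | p1:escaped | p2:(1,3)->(1,4) | p3:(4,0)->(5,0)
Step 4: p0:(1,3)->(1,4) | p1:escaped | p2:(1,4)->(1,5)->EXIT | p3:(5,0)->(5,1)
Step 5: p0:(1,4)->(1,5)->EXIT | p1:escaped | p2:escaped | p3:(5,1)->(5,2)
Step 6: p0:escaped | p1:escaped | p2:escaped | p3:(5,2)->(5,3)->EXIT

ESCAPED ESCAPED ESCAPED ESCAPED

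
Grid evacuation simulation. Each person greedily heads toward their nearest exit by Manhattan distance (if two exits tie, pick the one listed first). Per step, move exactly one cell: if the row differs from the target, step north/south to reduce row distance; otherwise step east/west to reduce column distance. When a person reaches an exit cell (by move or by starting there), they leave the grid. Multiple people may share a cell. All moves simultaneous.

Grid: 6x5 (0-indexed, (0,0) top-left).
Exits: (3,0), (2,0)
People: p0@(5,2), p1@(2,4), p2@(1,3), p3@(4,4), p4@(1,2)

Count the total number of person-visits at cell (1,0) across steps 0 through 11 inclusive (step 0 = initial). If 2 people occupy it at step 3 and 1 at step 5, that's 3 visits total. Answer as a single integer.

Answer: 0

Derivation:
Step 0: p0@(5,2) p1@(2,4) p2@(1,3) p3@(4,4) p4@(1,2) -> at (1,0): 0 [-], cum=0
Step 1: p0@(4,2) p1@(2,3) p2@(2,3) p3@(3,4) p4@(2,2) -> at (1,0): 0 [-], cum=0
Step 2: p0@(3,2) p1@(2,2) p2@(2,2) p3@(3,3) p4@(2,1) -> at (1,0): 0 [-], cum=0
Step 3: p0@(3,1) p1@(2,1) p2@(2,1) p3@(3,2) p4@ESC -> at (1,0): 0 [-], cum=0
Step 4: p0@ESC p1@ESC p2@ESC p3@(3,1) p4@ESC -> at (1,0): 0 [-], cum=0
Step 5: p0@ESC p1@ESC p2@ESC p3@ESC p4@ESC -> at (1,0): 0 [-], cum=0
Total visits = 0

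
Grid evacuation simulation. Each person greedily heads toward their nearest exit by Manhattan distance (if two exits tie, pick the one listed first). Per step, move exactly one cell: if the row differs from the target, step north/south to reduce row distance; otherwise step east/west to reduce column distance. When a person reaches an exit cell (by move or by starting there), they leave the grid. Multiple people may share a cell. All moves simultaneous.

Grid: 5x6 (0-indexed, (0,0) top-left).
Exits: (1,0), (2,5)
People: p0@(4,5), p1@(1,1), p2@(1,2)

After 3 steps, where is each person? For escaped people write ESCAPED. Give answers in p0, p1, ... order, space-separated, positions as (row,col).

Step 1: p0:(4,5)->(3,5) | p1:(1,1)->(1,0)->EXIT | p2:(1,2)->(1,1)
Step 2: p0:(3,5)->(2,5)->EXIT | p1:escaped | p2:(1,1)->(1,0)->EXIT

ESCAPED ESCAPED ESCAPED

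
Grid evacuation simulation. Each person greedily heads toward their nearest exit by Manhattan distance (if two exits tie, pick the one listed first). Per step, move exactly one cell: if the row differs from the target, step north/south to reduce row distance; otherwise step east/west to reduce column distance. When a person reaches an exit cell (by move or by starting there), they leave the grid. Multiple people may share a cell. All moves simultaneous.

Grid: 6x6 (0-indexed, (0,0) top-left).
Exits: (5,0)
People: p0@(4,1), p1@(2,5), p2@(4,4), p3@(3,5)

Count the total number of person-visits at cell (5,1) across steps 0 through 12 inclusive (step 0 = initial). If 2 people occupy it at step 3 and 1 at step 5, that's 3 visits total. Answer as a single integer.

Answer: 4

Derivation:
Step 0: p0@(4,1) p1@(2,5) p2@(4,4) p3@(3,5) -> at (5,1): 0 [-], cum=0
Step 1: p0@(5,1) p1@(3,5) p2@(5,4) p3@(4,5) -> at (5,1): 1 [p0], cum=1
Step 2: p0@ESC p1@(4,5) p2@(5,3) p3@(5,5) -> at (5,1): 0 [-], cum=1
Step 3: p0@ESC p1@(5,5) p2@(5,2) p3@(5,4) -> at (5,1): 0 [-], cum=1
Step 4: p0@ESC p1@(5,4) p2@(5,1) p3@(5,3) -> at (5,1): 1 [p2], cum=2
Step 5: p0@ESC p1@(5,3) p2@ESC p3@(5,2) -> at (5,1): 0 [-], cum=2
Step 6: p0@ESC p1@(5,2) p2@ESC p3@(5,1) -> at (5,1): 1 [p3], cum=3
Step 7: p0@ESC p1@(5,1) p2@ESC p3@ESC -> at (5,1): 1 [p1], cum=4
Step 8: p0@ESC p1@ESC p2@ESC p3@ESC -> at (5,1): 0 [-], cum=4
Total visits = 4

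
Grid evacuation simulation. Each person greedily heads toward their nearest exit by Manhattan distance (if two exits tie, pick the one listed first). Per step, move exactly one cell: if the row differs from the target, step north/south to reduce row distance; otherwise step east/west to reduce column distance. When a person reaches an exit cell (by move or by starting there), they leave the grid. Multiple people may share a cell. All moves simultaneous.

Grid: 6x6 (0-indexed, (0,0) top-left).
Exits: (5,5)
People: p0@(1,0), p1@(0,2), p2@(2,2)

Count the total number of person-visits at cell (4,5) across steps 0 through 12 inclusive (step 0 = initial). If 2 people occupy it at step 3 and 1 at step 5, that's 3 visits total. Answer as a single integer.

Answer: 0

Derivation:
Step 0: p0@(1,0) p1@(0,2) p2@(2,2) -> at (4,5): 0 [-], cum=0
Step 1: p0@(2,0) p1@(1,2) p2@(3,2) -> at (4,5): 0 [-], cum=0
Step 2: p0@(3,0) p1@(2,2) p2@(4,2) -> at (4,5): 0 [-], cum=0
Step 3: p0@(4,0) p1@(3,2) p2@(5,2) -> at (4,5): 0 [-], cum=0
Step 4: p0@(5,0) p1@(4,2) p2@(5,3) -> at (4,5): 0 [-], cum=0
Step 5: p0@(5,1) p1@(5,2) p2@(5,4) -> at (4,5): 0 [-], cum=0
Step 6: p0@(5,2) p1@(5,3) p2@ESC -> at (4,5): 0 [-], cum=0
Step 7: p0@(5,3) p1@(5,4) p2@ESC -> at (4,5): 0 [-], cum=0
Step 8: p0@(5,4) p1@ESC p2@ESC -> at (4,5): 0 [-], cum=0
Step 9: p0@ESC p1@ESC p2@ESC -> at (4,5): 0 [-], cum=0
Total visits = 0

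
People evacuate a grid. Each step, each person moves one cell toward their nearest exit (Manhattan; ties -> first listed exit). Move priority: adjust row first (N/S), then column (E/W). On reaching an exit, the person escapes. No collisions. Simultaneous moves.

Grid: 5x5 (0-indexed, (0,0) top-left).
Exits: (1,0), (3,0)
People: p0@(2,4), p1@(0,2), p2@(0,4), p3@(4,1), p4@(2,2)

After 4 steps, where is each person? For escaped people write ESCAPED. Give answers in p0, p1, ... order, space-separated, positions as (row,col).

Step 1: p0:(2,4)->(1,4) | p1:(0,2)->(1,2) | p2:(0,4)->(1,4) | p3:(4,1)->(3,1) | p4:(2,2)->(1,2)
Step 2: p0:(1,4)->(1,3) | p1:(1,2)->(1,1) | p2:(1,4)->(1,3) | p3:(3,1)->(3,0)->EXIT | p4:(1,2)->(1,1)
Step 3: p0:(1,3)->(1,2) | p1:(1,1)->(1,0)->EXIT | p2:(1,3)->(1,2) | p3:escaped | p4:(1,1)->(1,0)->EXIT
Step 4: p0:(1,2)->(1,1) | p1:escaped | p2:(1,2)->(1,1) | p3:escaped | p4:escaped

(1,1) ESCAPED (1,1) ESCAPED ESCAPED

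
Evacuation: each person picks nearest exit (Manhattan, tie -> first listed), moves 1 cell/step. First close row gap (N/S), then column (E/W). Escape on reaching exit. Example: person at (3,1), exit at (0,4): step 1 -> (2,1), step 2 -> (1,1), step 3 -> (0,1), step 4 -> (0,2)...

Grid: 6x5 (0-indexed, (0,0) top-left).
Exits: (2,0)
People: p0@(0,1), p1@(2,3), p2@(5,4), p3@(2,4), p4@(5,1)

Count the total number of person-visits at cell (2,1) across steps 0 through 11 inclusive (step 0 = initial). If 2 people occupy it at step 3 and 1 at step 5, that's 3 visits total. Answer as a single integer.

Answer: 5

Derivation:
Step 0: p0@(0,1) p1@(2,3) p2@(5,4) p3@(2,4) p4@(5,1) -> at (2,1): 0 [-], cum=0
Step 1: p0@(1,1) p1@(2,2) p2@(4,4) p3@(2,3) p4@(4,1) -> at (2,1): 0 [-], cum=0
Step 2: p0@(2,1) p1@(2,1) p2@(3,4) p3@(2,2) p4@(3,1) -> at (2,1): 2 [p0,p1], cum=2
Step 3: p0@ESC p1@ESC p2@(2,4) p3@(2,1) p4@(2,1) -> at (2,1): 2 [p3,p4], cum=4
Step 4: p0@ESC p1@ESC p2@(2,3) p3@ESC p4@ESC -> at (2,1): 0 [-], cum=4
Step 5: p0@ESC p1@ESC p2@(2,2) p3@ESC p4@ESC -> at (2,1): 0 [-], cum=4
Step 6: p0@ESC p1@ESC p2@(2,1) p3@ESC p4@ESC -> at (2,1): 1 [p2], cum=5
Step 7: p0@ESC p1@ESC p2@ESC p3@ESC p4@ESC -> at (2,1): 0 [-], cum=5
Total visits = 5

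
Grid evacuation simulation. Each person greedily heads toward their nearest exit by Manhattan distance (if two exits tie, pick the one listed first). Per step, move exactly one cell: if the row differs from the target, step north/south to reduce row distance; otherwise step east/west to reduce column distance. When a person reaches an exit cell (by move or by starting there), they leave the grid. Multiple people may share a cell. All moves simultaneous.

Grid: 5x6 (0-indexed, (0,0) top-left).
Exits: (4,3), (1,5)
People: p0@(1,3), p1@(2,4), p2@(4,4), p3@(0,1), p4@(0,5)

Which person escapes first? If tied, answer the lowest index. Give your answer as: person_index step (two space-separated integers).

Step 1: p0:(1,3)->(1,4) | p1:(2,4)->(1,4) | p2:(4,4)->(4,3)->EXIT | p3:(0,1)->(1,1) | p4:(0,5)->(1,5)->EXIT
Step 2: p0:(1,4)->(1,5)->EXIT | p1:(1,4)->(1,5)->EXIT | p2:escaped | p3:(1,1)->(1,2) | p4:escaped
Step 3: p0:escaped | p1:escaped | p2:escaped | p3:(1,2)->(1,3) | p4:escaped
Step 4: p0:escaped | p1:escaped | p2:escaped | p3:(1,3)->(1,4) | p4:escaped
Step 5: p0:escaped | p1:escaped | p2:escaped | p3:(1,4)->(1,5)->EXIT | p4:escaped
Exit steps: [2, 2, 1, 5, 1]
First to escape: p2 at step 1

Answer: 2 1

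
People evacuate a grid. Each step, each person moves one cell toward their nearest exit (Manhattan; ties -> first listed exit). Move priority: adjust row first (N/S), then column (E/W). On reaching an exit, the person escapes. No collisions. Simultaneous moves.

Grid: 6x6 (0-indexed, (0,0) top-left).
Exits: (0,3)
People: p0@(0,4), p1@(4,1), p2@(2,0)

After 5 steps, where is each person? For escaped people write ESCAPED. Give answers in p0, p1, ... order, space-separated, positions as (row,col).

Step 1: p0:(0,4)->(0,3)->EXIT | p1:(4,1)->(3,1) | p2:(2,0)->(1,0)
Step 2: p0:escaped | p1:(3,1)->(2,1) | p2:(1,0)->(0,0)
Step 3: p0:escaped | p1:(2,1)->(1,1) | p2:(0,0)->(0,1)
Step 4: p0:escaped | p1:(1,1)->(0,1) | p2:(0,1)->(0,2)
Step 5: p0:escaped | p1:(0,1)->(0,2) | p2:(0,2)->(0,3)->EXIT

ESCAPED (0,2) ESCAPED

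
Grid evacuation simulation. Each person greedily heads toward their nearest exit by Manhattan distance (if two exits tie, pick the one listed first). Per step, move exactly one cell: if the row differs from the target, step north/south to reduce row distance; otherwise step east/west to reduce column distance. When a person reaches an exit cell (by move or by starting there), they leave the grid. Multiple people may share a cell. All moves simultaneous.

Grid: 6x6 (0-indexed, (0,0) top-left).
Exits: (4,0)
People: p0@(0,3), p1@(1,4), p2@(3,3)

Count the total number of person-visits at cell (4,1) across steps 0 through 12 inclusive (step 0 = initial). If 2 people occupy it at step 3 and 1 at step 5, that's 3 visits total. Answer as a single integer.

Step 0: p0@(0,3) p1@(1,4) p2@(3,3) -> at (4,1): 0 [-], cum=0
Step 1: p0@(1,3) p1@(2,4) p2@(4,3) -> at (4,1): 0 [-], cum=0
Step 2: p0@(2,3) p1@(3,4) p2@(4,2) -> at (4,1): 0 [-], cum=0
Step 3: p0@(3,3) p1@(4,4) p2@(4,1) -> at (4,1): 1 [p2], cum=1
Step 4: p0@(4,3) p1@(4,3) p2@ESC -> at (4,1): 0 [-], cum=1
Step 5: p0@(4,2) p1@(4,2) p2@ESC -> at (4,1): 0 [-], cum=1
Step 6: p0@(4,1) p1@(4,1) p2@ESC -> at (4,1): 2 [p0,p1], cum=3
Step 7: p0@ESC p1@ESC p2@ESC -> at (4,1): 0 [-], cum=3
Total visits = 3

Answer: 3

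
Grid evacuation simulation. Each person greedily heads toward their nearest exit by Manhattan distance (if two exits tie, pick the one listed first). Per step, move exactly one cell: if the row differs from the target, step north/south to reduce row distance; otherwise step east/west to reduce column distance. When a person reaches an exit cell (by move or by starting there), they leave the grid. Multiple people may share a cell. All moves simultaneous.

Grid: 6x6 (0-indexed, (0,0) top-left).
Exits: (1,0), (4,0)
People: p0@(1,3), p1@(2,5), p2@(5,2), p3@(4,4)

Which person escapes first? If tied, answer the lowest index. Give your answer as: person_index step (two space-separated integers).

Step 1: p0:(1,3)->(1,2) | p1:(2,5)->(1,5) | p2:(5,2)->(4,2) | p3:(4,4)->(4,3)
Step 2: p0:(1,2)->(1,1) | p1:(1,5)->(1,4) | p2:(4,2)->(4,1) | p3:(4,3)->(4,2)
Step 3: p0:(1,1)->(1,0)->EXIT | p1:(1,4)->(1,3) | p2:(4,1)->(4,0)->EXIT | p3:(4,2)->(4,1)
Step 4: p0:escaped | p1:(1,3)->(1,2) | p2:escaped | p3:(4,1)->(4,0)->EXIT
Step 5: p0:escaped | p1:(1,2)->(1,1) | p2:escaped | p3:escaped
Step 6: p0:escaped | p1:(1,1)->(1,0)->EXIT | p2:escaped | p3:escaped
Exit steps: [3, 6, 3, 4]
First to escape: p0 at step 3

Answer: 0 3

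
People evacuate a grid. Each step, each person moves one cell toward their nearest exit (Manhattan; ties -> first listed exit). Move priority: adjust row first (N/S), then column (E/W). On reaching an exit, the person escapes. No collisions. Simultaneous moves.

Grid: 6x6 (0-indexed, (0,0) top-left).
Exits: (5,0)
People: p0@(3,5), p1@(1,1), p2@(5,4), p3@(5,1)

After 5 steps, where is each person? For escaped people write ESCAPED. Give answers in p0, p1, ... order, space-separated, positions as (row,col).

Step 1: p0:(3,5)->(4,5) | p1:(1,1)->(2,1) | p2:(5,4)->(5,3) | p3:(5,1)->(5,0)->EXIT
Step 2: p0:(4,5)->(5,5) | p1:(2,1)->(3,1) | p2:(5,3)->(5,2) | p3:escaped
Step 3: p0:(5,5)->(5,4) | p1:(3,1)->(4,1) | p2:(5,2)->(5,1) | p3:escaped
Step 4: p0:(5,4)->(5,3) | p1:(4,1)->(5,1) | p2:(5,1)->(5,0)->EXIT | p3:escaped
Step 5: p0:(5,3)->(5,2) | p1:(5,1)->(5,0)->EXIT | p2:escaped | p3:escaped

(5,2) ESCAPED ESCAPED ESCAPED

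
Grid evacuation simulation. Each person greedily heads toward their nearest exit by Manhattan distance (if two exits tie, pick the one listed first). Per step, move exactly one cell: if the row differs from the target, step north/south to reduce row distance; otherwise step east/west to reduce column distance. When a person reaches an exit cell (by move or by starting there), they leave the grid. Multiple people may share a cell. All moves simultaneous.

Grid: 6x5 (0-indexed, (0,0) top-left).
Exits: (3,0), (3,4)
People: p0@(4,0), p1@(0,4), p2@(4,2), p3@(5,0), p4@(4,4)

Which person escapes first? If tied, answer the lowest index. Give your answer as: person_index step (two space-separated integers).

Step 1: p0:(4,0)->(3,0)->EXIT | p1:(0,4)->(1,4) | p2:(4,2)->(3,2) | p3:(5,0)->(4,0) | p4:(4,4)->(3,4)->EXIT
Step 2: p0:escaped | p1:(1,4)->(2,4) | p2:(3,2)->(3,1) | p3:(4,0)->(3,0)->EXIT | p4:escaped
Step 3: p0:escaped | p1:(2,4)->(3,4)->EXIT | p2:(3,1)->(3,0)->EXIT | p3:escaped | p4:escaped
Exit steps: [1, 3, 3, 2, 1]
First to escape: p0 at step 1

Answer: 0 1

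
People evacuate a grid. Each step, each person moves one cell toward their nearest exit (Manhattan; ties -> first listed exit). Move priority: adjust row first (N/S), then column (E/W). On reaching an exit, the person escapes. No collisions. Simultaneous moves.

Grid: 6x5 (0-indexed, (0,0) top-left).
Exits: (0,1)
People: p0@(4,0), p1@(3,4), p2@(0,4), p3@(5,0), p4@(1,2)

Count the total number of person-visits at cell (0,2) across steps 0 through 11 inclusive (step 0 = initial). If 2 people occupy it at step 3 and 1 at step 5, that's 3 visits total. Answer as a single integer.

Answer: 3

Derivation:
Step 0: p0@(4,0) p1@(3,4) p2@(0,4) p3@(5,0) p4@(1,2) -> at (0,2): 0 [-], cum=0
Step 1: p0@(3,0) p1@(2,4) p2@(0,3) p3@(4,0) p4@(0,2) -> at (0,2): 1 [p4], cum=1
Step 2: p0@(2,0) p1@(1,4) p2@(0,2) p3@(3,0) p4@ESC -> at (0,2): 1 [p2], cum=2
Step 3: p0@(1,0) p1@(0,4) p2@ESC p3@(2,0) p4@ESC -> at (0,2): 0 [-], cum=2
Step 4: p0@(0,0) p1@(0,3) p2@ESC p3@(1,0) p4@ESC -> at (0,2): 0 [-], cum=2
Step 5: p0@ESC p1@(0,2) p2@ESC p3@(0,0) p4@ESC -> at (0,2): 1 [p1], cum=3
Step 6: p0@ESC p1@ESC p2@ESC p3@ESC p4@ESC -> at (0,2): 0 [-], cum=3
Total visits = 3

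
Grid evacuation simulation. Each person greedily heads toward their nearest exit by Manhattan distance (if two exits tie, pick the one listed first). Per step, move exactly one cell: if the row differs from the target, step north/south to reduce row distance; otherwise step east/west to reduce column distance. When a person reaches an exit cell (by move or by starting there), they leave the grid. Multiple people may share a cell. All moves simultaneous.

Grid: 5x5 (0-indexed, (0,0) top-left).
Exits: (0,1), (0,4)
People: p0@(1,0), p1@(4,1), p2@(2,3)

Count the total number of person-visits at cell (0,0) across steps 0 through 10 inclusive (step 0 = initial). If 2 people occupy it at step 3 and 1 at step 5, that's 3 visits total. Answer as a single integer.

Step 0: p0@(1,0) p1@(4,1) p2@(2,3) -> at (0,0): 0 [-], cum=0
Step 1: p0@(0,0) p1@(3,1) p2@(1,3) -> at (0,0): 1 [p0], cum=1
Step 2: p0@ESC p1@(2,1) p2@(0,3) -> at (0,0): 0 [-], cum=1
Step 3: p0@ESC p1@(1,1) p2@ESC -> at (0,0): 0 [-], cum=1
Step 4: p0@ESC p1@ESC p2@ESC -> at (0,0): 0 [-], cum=1
Total visits = 1

Answer: 1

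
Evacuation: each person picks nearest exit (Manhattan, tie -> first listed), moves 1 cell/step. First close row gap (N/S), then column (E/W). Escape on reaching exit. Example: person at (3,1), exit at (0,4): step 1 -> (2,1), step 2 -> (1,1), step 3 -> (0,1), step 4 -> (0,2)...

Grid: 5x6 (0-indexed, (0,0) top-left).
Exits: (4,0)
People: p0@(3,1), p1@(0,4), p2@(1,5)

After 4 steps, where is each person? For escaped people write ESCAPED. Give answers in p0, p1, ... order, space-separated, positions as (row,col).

Step 1: p0:(3,1)->(4,1) | p1:(0,4)->(1,4) | p2:(1,5)->(2,5)
Step 2: p0:(4,1)->(4,0)->EXIT | p1:(1,4)->(2,4) | p2:(2,5)->(3,5)
Step 3: p0:escaped | p1:(2,4)->(3,4) | p2:(3,5)->(4,5)
Step 4: p0:escaped | p1:(3,4)->(4,4) | p2:(4,5)->(4,4)

ESCAPED (4,4) (4,4)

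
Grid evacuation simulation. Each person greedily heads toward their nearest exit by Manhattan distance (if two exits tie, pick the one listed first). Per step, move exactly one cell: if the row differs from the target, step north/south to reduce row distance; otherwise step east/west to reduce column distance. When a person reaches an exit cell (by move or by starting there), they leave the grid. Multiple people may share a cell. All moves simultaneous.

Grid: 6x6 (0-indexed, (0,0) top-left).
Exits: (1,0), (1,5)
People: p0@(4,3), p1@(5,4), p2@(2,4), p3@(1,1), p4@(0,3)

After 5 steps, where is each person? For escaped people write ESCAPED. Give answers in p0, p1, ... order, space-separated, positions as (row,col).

Step 1: p0:(4,3)->(3,3) | p1:(5,4)->(4,4) | p2:(2,4)->(1,4) | p3:(1,1)->(1,0)->EXIT | p4:(0,3)->(1,3)
Step 2: p0:(3,3)->(2,3) | p1:(4,4)->(3,4) | p2:(1,4)->(1,5)->EXIT | p3:escaped | p4:(1,3)->(1,4)
Step 3: p0:(2,3)->(1,3) | p1:(3,4)->(2,4) | p2:escaped | p3:escaped | p4:(1,4)->(1,5)->EXIT
Step 4: p0:(1,3)->(1,4) | p1:(2,4)->(1,4) | p2:escaped | p3:escaped | p4:escaped
Step 5: p0:(1,4)->(1,5)->EXIT | p1:(1,4)->(1,5)->EXIT | p2:escaped | p3:escaped | p4:escaped

ESCAPED ESCAPED ESCAPED ESCAPED ESCAPED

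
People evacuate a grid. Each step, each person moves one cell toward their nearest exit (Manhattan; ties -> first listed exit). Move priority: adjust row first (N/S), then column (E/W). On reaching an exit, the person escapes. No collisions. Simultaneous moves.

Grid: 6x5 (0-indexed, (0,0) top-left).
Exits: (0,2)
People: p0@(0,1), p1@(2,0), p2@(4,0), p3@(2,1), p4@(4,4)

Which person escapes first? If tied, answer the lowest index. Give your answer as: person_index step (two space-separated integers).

Step 1: p0:(0,1)->(0,2)->EXIT | p1:(2,0)->(1,0) | p2:(4,0)->(3,0) | p3:(2,1)->(1,1) | p4:(4,4)->(3,4)
Step 2: p0:escaped | p1:(1,0)->(0,0) | p2:(3,0)->(2,0) | p3:(1,1)->(0,1) | p4:(3,4)->(2,4)
Step 3: p0:escaped | p1:(0,0)->(0,1) | p2:(2,0)->(1,0) | p3:(0,1)->(0,2)->EXIT | p4:(2,4)->(1,4)
Step 4: p0:escaped | p1:(0,1)->(0,2)->EXIT | p2:(1,0)->(0,0) | p3:escaped | p4:(1,4)->(0,4)
Step 5: p0:escaped | p1:escaped | p2:(0,0)->(0,1) | p3:escaped | p4:(0,4)->(0,3)
Step 6: p0:escaped | p1:escaped | p2:(0,1)->(0,2)->EXIT | p3:escaped | p4:(0,3)->(0,2)->EXIT
Exit steps: [1, 4, 6, 3, 6]
First to escape: p0 at step 1

Answer: 0 1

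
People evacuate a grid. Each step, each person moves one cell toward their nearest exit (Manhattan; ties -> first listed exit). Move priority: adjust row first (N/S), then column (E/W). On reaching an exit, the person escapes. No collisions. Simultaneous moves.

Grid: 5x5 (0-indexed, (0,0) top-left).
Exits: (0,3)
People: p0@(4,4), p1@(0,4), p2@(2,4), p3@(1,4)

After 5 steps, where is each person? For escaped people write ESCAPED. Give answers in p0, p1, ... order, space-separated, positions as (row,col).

Step 1: p0:(4,4)->(3,4) | p1:(0,4)->(0,3)->EXIT | p2:(2,4)->(1,4) | p3:(1,4)->(0,4)
Step 2: p0:(3,4)->(2,4) | p1:escaped | p2:(1,4)->(0,4) | p3:(0,4)->(0,3)->EXIT
Step 3: p0:(2,4)->(1,4) | p1:escaped | p2:(0,4)->(0,3)->EXIT | p3:escaped
Step 4: p0:(1,4)->(0,4) | p1:escaped | p2:escaped | p3:escaped
Step 5: p0:(0,4)->(0,3)->EXIT | p1:escaped | p2:escaped | p3:escaped

ESCAPED ESCAPED ESCAPED ESCAPED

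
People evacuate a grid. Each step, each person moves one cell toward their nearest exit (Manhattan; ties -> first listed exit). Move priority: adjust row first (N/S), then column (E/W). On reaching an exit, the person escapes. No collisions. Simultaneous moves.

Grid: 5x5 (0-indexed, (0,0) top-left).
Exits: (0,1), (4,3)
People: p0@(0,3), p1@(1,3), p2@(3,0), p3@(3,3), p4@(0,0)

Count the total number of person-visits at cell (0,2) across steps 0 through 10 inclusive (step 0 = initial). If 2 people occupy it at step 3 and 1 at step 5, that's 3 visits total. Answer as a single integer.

Answer: 2

Derivation:
Step 0: p0@(0,3) p1@(1,3) p2@(3,0) p3@(3,3) p4@(0,0) -> at (0,2): 0 [-], cum=0
Step 1: p0@(0,2) p1@(0,3) p2@(2,0) p3@ESC p4@ESC -> at (0,2): 1 [p0], cum=1
Step 2: p0@ESC p1@(0,2) p2@(1,0) p3@ESC p4@ESC -> at (0,2): 1 [p1], cum=2
Step 3: p0@ESC p1@ESC p2@(0,0) p3@ESC p4@ESC -> at (0,2): 0 [-], cum=2
Step 4: p0@ESC p1@ESC p2@ESC p3@ESC p4@ESC -> at (0,2): 0 [-], cum=2
Total visits = 2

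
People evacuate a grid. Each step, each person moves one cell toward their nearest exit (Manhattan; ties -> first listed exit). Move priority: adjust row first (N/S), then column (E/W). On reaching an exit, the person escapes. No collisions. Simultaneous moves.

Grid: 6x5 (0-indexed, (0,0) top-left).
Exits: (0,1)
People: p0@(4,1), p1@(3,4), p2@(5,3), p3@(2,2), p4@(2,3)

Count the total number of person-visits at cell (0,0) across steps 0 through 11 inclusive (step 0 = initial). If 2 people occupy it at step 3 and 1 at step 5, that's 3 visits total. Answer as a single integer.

Step 0: p0@(4,1) p1@(3,4) p2@(5,3) p3@(2,2) p4@(2,3) -> at (0,0): 0 [-], cum=0
Step 1: p0@(3,1) p1@(2,4) p2@(4,3) p3@(1,2) p4@(1,3) -> at (0,0): 0 [-], cum=0
Step 2: p0@(2,1) p1@(1,4) p2@(3,3) p3@(0,2) p4@(0,3) -> at (0,0): 0 [-], cum=0
Step 3: p0@(1,1) p1@(0,4) p2@(2,3) p3@ESC p4@(0,2) -> at (0,0): 0 [-], cum=0
Step 4: p0@ESC p1@(0,3) p2@(1,3) p3@ESC p4@ESC -> at (0,0): 0 [-], cum=0
Step 5: p0@ESC p1@(0,2) p2@(0,3) p3@ESC p4@ESC -> at (0,0): 0 [-], cum=0
Step 6: p0@ESC p1@ESC p2@(0,2) p3@ESC p4@ESC -> at (0,0): 0 [-], cum=0
Step 7: p0@ESC p1@ESC p2@ESC p3@ESC p4@ESC -> at (0,0): 0 [-], cum=0
Total visits = 0

Answer: 0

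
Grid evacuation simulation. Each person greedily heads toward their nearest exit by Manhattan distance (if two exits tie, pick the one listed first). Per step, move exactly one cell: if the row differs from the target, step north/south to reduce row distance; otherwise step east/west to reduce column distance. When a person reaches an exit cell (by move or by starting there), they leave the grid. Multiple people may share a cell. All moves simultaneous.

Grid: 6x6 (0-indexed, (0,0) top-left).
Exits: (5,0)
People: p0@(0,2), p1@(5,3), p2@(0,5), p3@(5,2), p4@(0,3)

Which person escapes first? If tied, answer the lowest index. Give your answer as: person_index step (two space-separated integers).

Step 1: p0:(0,2)->(1,2) | p1:(5,3)->(5,2) | p2:(0,5)->(1,5) | p3:(5,2)->(5,1) | p4:(0,3)->(1,3)
Step 2: p0:(1,2)->(2,2) | p1:(5,2)->(5,1) | p2:(1,5)->(2,5) | p3:(5,1)->(5,0)->EXIT | p4:(1,3)->(2,3)
Step 3: p0:(2,2)->(3,2) | p1:(5,1)->(5,0)->EXIT | p2:(2,5)->(3,5) | p3:escaped | p4:(2,3)->(3,3)
Step 4: p0:(3,2)->(4,2) | p1:escaped | p2:(3,5)->(4,5) | p3:escaped | p4:(3,3)->(4,3)
Step 5: p0:(4,2)->(5,2) | p1:escaped | p2:(4,5)->(5,5) | p3:escaped | p4:(4,3)->(5,3)
Step 6: p0:(5,2)->(5,1) | p1:escaped | p2:(5,5)->(5,4) | p3:escaped | p4:(5,3)->(5,2)
Step 7: p0:(5,1)->(5,0)->EXIT | p1:escaped | p2:(5,4)->(5,3) | p3:escaped | p4:(5,2)->(5,1)
Step 8: p0:escaped | p1:escaped | p2:(5,3)->(5,2) | p3:escaped | p4:(5,1)->(5,0)->EXIT
Step 9: p0:escaped | p1:escaped | p2:(5,2)->(5,1) | p3:escaped | p4:escaped
Step 10: p0:escaped | p1:escaped | p2:(5,1)->(5,0)->EXIT | p3:escaped | p4:escaped
Exit steps: [7, 3, 10, 2, 8]
First to escape: p3 at step 2

Answer: 3 2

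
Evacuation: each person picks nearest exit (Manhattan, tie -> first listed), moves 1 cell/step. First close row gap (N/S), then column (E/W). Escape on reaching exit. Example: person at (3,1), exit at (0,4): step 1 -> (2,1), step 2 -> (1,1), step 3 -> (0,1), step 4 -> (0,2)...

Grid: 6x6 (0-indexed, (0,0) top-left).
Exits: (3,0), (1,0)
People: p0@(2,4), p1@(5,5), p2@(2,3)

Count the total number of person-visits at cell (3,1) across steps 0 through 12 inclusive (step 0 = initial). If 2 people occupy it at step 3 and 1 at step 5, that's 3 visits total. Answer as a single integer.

Answer: 3

Derivation:
Step 0: p0@(2,4) p1@(5,5) p2@(2,3) -> at (3,1): 0 [-], cum=0
Step 1: p0@(3,4) p1@(4,5) p2@(3,3) -> at (3,1): 0 [-], cum=0
Step 2: p0@(3,3) p1@(3,5) p2@(3,2) -> at (3,1): 0 [-], cum=0
Step 3: p0@(3,2) p1@(3,4) p2@(3,1) -> at (3,1): 1 [p2], cum=1
Step 4: p0@(3,1) p1@(3,3) p2@ESC -> at (3,1): 1 [p0], cum=2
Step 5: p0@ESC p1@(3,2) p2@ESC -> at (3,1): 0 [-], cum=2
Step 6: p0@ESC p1@(3,1) p2@ESC -> at (3,1): 1 [p1], cum=3
Step 7: p0@ESC p1@ESC p2@ESC -> at (3,1): 0 [-], cum=3
Total visits = 3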